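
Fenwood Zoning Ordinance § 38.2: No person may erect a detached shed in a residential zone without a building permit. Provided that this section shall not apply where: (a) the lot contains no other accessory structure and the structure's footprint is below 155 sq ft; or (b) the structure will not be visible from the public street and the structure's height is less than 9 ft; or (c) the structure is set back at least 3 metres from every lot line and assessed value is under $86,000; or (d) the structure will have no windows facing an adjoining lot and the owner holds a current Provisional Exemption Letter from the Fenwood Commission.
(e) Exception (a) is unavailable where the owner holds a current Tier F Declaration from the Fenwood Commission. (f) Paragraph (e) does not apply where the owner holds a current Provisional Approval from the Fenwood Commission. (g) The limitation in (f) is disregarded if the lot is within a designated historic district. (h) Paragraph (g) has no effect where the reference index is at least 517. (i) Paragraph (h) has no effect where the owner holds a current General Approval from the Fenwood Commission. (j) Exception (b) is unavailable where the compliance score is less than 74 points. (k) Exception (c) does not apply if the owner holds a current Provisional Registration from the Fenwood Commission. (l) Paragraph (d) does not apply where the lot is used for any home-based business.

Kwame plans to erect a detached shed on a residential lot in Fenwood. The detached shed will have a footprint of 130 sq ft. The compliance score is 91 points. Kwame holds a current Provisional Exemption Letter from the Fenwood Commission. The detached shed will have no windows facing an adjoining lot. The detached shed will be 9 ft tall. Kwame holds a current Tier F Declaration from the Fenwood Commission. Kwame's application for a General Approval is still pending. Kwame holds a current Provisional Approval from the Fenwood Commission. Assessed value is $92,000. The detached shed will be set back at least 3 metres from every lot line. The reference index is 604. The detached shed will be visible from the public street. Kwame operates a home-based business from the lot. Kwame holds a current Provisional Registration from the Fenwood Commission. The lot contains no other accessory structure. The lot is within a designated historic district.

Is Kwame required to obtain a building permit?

No — exception (a) applies; Kwame does not need a building permit.

All of (a)'s requirements are met (the lot has no other accessory structure; the structure's footprint is 130 sq ft, below the 155 sq ft limit). Applying paragraphs (e)–(i): (e) would limit (a) — a current Tier F Declaration is held — but (f) sets (e) aside: (f) applies — a current Provisional Approval is held. (g) would limit (f) — the lot is in a historic district — but (h) sets (g) aside: (h) operates against (g): the reference index is 604, meeting the 517 threshold. (i), which would lift (h), is not engaged — the General Approval is not current. Exception (a) stands.
Exception (b) requires that the structure will not be visible from the public street; but the structure will be visible from the street, so (b) is unavailable.
Exception (c) requires that assessed value is under $86,000; but assessed value is $92,000, not under $86,000, so (c) is unavailable.
Exception (d)'s conditions are all satisfied: no windows face an adjoining lot; a current Provisional Exemption Letter is held. But applying paragraph (l): (l) is triggered — a home-based business operates on the lot. (d) is therefore removed.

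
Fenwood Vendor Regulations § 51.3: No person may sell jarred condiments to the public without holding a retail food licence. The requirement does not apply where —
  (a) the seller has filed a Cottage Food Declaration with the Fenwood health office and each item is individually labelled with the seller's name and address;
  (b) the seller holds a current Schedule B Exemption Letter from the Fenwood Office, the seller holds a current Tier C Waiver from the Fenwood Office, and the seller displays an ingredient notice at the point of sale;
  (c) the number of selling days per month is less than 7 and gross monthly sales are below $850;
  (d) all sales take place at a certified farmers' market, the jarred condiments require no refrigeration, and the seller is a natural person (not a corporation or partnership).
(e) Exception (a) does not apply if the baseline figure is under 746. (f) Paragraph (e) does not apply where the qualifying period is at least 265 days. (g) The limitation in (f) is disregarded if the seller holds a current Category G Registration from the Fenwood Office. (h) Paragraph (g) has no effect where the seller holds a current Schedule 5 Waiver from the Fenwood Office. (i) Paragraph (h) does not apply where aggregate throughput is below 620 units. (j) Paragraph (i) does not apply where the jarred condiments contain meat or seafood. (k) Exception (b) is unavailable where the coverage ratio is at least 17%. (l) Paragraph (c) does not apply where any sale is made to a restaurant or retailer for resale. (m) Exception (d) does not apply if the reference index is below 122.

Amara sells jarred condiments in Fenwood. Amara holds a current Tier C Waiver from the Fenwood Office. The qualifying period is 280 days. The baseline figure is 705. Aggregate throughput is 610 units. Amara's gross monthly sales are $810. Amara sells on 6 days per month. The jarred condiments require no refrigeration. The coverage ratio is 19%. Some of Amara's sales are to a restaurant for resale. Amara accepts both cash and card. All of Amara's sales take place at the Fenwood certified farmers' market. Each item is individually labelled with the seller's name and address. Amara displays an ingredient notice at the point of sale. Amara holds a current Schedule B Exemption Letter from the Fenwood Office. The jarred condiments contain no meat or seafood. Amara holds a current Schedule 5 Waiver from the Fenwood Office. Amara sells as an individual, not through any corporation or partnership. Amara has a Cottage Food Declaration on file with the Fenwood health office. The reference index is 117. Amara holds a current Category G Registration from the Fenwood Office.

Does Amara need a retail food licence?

Yes — Amara must hold a retail food licence.

Exception (a) is satisfied on its face — a Cottage Food Declaration is on file; items are individually labelled. But applying paragraphs (e)–(j): (e) operates against (a): the baseline figure is 705, under the 746 limit. (f) is triggered (the qualifying period is 280 days, meeting the 265 days threshold), but is overridden by (g): (g) operates against (f): a current Category G Registration is held. (h) would limit (g) — a current Schedule 5 Waiver is held — but (i) sets (h) aside: (i) operates against (h): aggregate throughput is 610 units, below the 620 units limit. (j), which would lift (i), is not triggered — the jarred condiments contain no meat or seafood. So (a) is unavailable.
Exception (b): a current Schedule B Exemption Letter is held; a current Tier C Waiver is held; an ingredient notice is displayed — every condition holds. But applying paragraph (k): (k) operates against (b): the coverage ratio is 19%, meeting the 17% threshold. So (b) is unavailable.
Exception (c): the number of selling days per month is 6, less than the 7 limit; gross monthly sales are $810, below the $850 limit — every condition holds. But: (l) operates — some sales are to a restaurant for resale. So (c) is unavailable.
Exception (d) is satisfied on its face — all sales are at a certified farmers' market; the jarred condiments are shelf-stable; the seller is a natural person. Turning to paragraph (m): (m) operates against (d): the reference index is 117, below the 122 limit. So (d) is unavailable.
No exception is made out. Amara falls within the general rule.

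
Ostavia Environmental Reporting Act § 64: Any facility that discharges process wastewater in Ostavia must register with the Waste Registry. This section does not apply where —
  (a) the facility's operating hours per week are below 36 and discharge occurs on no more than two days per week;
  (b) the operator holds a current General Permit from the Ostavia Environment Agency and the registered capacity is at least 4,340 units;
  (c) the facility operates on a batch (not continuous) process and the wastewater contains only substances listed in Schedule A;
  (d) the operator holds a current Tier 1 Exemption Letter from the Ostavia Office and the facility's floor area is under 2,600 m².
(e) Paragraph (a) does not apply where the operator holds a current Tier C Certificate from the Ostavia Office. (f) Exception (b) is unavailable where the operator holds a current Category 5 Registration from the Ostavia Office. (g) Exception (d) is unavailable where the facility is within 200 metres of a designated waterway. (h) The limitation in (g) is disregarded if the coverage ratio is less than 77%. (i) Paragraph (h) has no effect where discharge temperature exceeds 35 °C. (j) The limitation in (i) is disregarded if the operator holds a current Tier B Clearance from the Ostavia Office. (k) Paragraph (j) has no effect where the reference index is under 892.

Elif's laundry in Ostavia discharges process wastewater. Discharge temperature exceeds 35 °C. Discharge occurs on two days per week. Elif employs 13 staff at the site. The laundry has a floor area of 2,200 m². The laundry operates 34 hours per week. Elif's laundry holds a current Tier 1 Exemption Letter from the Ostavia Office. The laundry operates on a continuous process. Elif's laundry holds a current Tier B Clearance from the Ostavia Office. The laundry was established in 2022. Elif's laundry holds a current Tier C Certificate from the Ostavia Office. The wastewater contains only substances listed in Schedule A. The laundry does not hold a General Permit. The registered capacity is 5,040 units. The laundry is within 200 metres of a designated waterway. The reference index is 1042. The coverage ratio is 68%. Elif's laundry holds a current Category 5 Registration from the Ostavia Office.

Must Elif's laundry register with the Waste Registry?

Exception (a) is satisfied on its face — the facility's operating hours per week are 34, below the 36 limit; discharge occurs on no more than two days per week. However, paragraph (e) must be considered: (e) operates against (a): a current Tier C Certificate is held. So (a) is unavailable.
Exception (b) does not apply: no General Permit is held.
Exception (c) fails — the facility operates on a continuous process.
Exception (d): a current Tier 1 Exemption Letter is held; the facility's floor area is 2,200 m², under the 2,600 m² limit — every condition holds. As to paragraphs (g)–(k): (g) would limit (d) — the laundry is within 200 m of a designated waterway — but (h) sets (g) aside: (h) operates against (g): the coverage ratio is 68%, less than the 77% limit. (i) would limit (h) — discharge temperature exceeds 35 °C — but (j) sets (i) aside: (j) operates against (i): a current Tier B Clearance is held. (k) is not engaged (the reference index is 1,042, not under 892), so (j) stands. So (d) applies.

No — exception (d) applies; Elif's laundry is not required to register with the Waste Registry.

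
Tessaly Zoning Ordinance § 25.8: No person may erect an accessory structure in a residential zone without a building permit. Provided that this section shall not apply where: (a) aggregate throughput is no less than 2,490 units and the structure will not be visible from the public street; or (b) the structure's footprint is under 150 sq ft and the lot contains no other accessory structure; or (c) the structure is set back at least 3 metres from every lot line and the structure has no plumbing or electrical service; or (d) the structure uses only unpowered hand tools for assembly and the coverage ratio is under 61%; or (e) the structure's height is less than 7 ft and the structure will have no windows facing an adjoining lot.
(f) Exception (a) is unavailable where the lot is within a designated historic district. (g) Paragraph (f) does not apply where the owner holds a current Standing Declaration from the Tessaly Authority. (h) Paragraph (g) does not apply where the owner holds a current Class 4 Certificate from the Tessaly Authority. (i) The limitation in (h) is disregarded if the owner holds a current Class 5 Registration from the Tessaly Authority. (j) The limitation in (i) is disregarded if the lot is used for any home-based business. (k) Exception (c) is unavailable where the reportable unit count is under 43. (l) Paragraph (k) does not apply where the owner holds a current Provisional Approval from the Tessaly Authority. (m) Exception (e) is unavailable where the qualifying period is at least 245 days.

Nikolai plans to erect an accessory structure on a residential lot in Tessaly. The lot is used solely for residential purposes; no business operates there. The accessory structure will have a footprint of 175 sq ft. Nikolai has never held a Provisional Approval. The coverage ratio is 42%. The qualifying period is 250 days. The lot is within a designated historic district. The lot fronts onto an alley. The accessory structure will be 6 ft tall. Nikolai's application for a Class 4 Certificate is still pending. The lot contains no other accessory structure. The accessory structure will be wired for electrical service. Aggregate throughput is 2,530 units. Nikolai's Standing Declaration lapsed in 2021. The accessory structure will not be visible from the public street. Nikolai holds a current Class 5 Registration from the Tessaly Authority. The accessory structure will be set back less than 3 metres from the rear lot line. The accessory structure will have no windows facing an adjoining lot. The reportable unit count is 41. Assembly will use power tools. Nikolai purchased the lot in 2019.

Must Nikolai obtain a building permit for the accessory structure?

All of (a)'s requirements are met (aggregate throughput is 2,530 units, meeting the 2,490 units threshold; the structure will not be visible from the street). Turning to paragraphs (f)–(j): (f) applies — the lot is in a historic district. (g) is not triggered (the Standing Declaration is not current), so (f) stands. (a) is therefore removed.
Exception (b) fails — the structure's footprint is 175 sq ft, not under 150 sq ft.
Exception (c) fails — the rear setback is under 3 m.
Exception (d) does not apply: assembly uses power tools.
Exception (e) is satisfied on its face — the structure's height is 6 ft, less than the 7 ft limit; no windows face an adjoining lot. But applying paragraph (m): (m) applies — the qualifying period is 250 days, meeting the 245 days threshold. (e) is therefore removed.
None of the exceptions is available; § 25.8 applies in full.

Yes — Nikolai must obtain a building permit.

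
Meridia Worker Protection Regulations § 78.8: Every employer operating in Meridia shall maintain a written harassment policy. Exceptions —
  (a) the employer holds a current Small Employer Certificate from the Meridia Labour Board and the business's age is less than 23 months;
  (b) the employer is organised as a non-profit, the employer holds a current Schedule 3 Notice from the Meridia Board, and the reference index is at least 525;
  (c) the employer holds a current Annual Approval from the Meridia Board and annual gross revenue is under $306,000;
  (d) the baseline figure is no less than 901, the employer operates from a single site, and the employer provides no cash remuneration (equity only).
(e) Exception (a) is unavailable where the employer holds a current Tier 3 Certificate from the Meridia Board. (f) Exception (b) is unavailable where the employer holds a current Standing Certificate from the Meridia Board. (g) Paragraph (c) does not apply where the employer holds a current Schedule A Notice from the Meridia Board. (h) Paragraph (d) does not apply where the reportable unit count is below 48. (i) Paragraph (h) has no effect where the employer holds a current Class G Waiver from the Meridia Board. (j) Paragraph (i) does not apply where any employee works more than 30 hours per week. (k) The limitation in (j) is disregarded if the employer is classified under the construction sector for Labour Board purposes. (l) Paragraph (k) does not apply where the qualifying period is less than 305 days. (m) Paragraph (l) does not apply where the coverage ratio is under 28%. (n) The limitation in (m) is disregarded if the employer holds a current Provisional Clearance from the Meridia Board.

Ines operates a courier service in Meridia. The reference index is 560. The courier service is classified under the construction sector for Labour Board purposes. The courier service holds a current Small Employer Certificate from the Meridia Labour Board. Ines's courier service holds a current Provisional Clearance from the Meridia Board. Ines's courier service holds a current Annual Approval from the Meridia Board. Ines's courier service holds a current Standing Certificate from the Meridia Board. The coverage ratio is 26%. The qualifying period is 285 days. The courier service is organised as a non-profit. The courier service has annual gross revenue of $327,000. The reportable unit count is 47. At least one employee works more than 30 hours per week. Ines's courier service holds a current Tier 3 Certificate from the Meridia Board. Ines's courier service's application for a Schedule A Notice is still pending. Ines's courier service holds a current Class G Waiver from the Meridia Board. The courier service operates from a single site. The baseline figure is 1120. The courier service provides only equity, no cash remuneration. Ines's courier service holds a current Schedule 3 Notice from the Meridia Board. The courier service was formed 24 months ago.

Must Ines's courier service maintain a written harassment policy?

Yes — Ines's courier service must maintain a written harassment policy.

Exception (a) does not apply: the business's age is 24 months, not less than 23 months.
Exception (b)'s conditions are all satisfied: the employer is a non-profit; a current Schedule 3 Notice is held; the reference index is 560, meeting the 525 threshold. But: (f) operates against (b): a current Standing Certificate is held. Exception (b) does not apply.
Exception (c) fails — annual gross revenue is $327,000, not under $306,000.
Exception (d)'s conditions are all satisfied: the baseline figure is 1,120, meeting the 901 threshold; the employer operates from a single site; remuneration is equity-only. However, paragraphs (h)–(n) must be considered: (h) is triggered — the reportable unit count is 47, below the 48 limit. (i) would limit (h) — a current Class G Waiver is held — but (j) sets (i) aside: (j) operates against (i): at least one employee exceeds 30 hours/week. (k) would limit (j) — the courier service is classified under the construction sector — but (l) sets (k) aside: (l) is engaged — the qualifying period is 285 days, less than the 305 days limit. (m) applies (the coverage ratio is 26%, under the 28% limit), but is itself disapplied by (n): (n) applies — a current Provisional Clearance is held. So (d) is unavailable.
Every exception is unavailable, so the rule governs.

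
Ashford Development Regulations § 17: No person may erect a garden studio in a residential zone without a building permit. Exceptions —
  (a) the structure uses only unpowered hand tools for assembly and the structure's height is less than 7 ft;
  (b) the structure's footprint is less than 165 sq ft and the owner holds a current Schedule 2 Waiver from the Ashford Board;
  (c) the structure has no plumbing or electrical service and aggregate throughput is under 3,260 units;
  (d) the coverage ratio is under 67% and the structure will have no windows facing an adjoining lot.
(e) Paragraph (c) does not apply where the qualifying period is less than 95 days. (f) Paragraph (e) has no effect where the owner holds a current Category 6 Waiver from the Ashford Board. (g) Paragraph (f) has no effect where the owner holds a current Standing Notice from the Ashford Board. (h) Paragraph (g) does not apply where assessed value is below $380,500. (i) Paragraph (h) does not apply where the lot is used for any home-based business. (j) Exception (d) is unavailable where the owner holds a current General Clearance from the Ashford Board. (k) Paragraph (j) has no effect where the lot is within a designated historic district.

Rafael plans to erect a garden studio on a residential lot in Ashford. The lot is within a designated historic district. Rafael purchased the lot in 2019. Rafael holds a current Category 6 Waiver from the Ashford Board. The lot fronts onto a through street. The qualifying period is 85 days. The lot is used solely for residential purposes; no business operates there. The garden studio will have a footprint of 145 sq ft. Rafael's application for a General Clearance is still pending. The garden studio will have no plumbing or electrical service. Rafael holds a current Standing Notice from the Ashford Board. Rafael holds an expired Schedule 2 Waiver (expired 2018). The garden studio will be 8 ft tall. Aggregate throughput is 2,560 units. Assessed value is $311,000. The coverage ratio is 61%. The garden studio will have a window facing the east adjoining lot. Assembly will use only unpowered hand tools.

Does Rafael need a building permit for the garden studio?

No — exception (c) applies; Rafael does not need a building permit.

Exception (a) fails — the structure's height is 8 ft, not less than 7 ft.
Exception (b) does not apply: there is no Schedule 2 Waiver in force.
Exception (c): there is no plumbing or electrical service; aggregate throughput is 2,560 units, under the 3,260 units limit — every condition holds. Under paragraphs (e)–(i): (e) operates (the qualifying period is 85 days, less than the 95 days limit), but is overridden by (f): (f) operates — a current Category 6 Waiver is held. (g) would limit (f) — a current Standing Notice is held — but (h) sets (g) aside: (h) operates against (g): assessed value is $311,000, below the $380,500 limit. (i) is inapplicable (the lot is solely residential), so (h) stands. Exception (c) stands.
Exception (d) does not apply: a window faces an adjoining lot.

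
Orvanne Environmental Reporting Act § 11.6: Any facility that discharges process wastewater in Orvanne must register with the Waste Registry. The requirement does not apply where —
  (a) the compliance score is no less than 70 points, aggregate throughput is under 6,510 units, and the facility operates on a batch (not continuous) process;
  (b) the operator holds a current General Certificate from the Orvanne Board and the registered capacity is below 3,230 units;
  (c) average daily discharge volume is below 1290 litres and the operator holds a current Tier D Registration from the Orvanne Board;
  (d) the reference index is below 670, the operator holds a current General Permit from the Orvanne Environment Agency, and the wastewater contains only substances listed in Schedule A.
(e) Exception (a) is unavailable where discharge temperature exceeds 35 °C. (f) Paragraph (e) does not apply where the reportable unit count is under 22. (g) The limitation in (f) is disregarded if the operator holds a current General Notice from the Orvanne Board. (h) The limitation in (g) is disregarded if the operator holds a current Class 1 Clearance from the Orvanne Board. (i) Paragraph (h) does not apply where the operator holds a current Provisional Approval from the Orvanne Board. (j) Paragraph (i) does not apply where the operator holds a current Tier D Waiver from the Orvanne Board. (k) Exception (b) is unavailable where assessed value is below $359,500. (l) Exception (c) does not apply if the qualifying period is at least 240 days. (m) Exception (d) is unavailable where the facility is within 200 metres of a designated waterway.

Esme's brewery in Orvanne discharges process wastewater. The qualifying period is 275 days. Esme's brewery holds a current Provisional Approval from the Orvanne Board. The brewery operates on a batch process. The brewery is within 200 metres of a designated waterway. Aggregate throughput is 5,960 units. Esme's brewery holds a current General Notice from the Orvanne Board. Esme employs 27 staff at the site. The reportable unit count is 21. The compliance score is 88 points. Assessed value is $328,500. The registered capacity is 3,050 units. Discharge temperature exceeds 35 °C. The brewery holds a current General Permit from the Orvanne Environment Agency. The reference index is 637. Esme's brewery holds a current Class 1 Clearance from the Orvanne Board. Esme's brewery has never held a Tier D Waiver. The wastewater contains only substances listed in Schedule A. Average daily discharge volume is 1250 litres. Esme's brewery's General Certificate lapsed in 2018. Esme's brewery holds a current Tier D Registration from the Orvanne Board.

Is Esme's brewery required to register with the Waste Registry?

Yes — Esme's brewery must register with the Waste Registry.

Exception (a): the compliance score is 88 points, meeting the 70 points threshold; aggregate throughput is 5,960 units, under the 6,510 units limit; the facility operates on a batch process — every condition holds. Turning to paragraphs (e)–(j): (e) operates against (a): discharge temperature exceeds 35 °C. (f) operates (the reportable unit count is 21, under the 22 limit), but is set aside by (g): (g) operates against (f): a current General Notice is held. (h) would limit (g) — a current Class 1 Clearance is held — but (i) sets (h) aside: (i) operates against (h): a current Provisional Approval is held. (j), which would lift (i), is inapplicable — no current Tier D Waiver is held. Exception (a) does not apply.
Exception (b) does not apply: there is no General Certificate in force.
All of (c)'s requirements are met (average daily discharge volume is 1250 litres, below the 1290 litres limit; a current Tier D Registration is held). Turning to paragraph (l): (l) applies — the qualifying period is 275 days, meeting the 240 days threshold. Exception (c) does not apply.
Exception (d)'s conditions are all satisfied: the reference index is 637, below the 670 limit; a current General Permit is held; the wastewater is Schedule-A-only. However, paragraph (m) must be considered: (m) operates against (d): the brewery is within 200 m of a designated waterway. Exception (d) does not apply.
No exception displaces § 11.6.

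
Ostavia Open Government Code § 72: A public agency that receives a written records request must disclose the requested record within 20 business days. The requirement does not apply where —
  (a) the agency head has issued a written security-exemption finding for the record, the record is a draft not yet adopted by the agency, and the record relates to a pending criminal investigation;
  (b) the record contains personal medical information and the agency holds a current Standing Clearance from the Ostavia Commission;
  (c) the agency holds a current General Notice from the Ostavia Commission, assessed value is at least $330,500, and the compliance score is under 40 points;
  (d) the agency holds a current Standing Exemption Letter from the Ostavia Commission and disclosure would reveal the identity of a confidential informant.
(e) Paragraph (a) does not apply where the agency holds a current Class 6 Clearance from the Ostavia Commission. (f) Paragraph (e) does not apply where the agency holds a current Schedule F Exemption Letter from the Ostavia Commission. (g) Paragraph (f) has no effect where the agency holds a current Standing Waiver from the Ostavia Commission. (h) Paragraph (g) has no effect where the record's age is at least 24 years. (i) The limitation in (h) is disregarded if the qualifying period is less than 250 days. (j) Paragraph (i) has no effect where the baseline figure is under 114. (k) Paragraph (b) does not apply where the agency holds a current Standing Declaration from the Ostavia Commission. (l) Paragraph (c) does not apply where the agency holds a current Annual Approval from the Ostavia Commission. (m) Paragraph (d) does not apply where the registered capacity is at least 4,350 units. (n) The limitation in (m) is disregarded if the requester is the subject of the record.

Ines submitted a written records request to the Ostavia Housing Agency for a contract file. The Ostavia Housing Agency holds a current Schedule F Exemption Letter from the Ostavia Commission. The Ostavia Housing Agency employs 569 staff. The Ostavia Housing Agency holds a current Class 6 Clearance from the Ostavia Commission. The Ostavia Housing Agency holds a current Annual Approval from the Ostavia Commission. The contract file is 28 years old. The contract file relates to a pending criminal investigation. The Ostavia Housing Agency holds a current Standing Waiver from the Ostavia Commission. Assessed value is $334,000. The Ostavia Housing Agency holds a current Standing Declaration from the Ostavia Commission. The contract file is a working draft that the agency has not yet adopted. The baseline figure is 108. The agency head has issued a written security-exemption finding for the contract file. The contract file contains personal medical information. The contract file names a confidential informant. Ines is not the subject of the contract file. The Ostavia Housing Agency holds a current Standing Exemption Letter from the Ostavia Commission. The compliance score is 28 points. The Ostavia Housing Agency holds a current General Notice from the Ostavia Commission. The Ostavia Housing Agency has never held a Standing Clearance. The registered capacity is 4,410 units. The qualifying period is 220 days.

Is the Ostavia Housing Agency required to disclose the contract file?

Exception (a)'s conditions are all satisfied: a written security-exemption finding has been issued; the contract file is an unadopted draft; the contract file relates to a pending investigation. Applying paragraphs (e)–(j): (e) would limit (a) — a current Class 6 Clearance is held — but (f) sets (e) aside: (f) operates against (e): a current Schedule F Exemption Letter is held. (g) would limit (f) — a current Standing Waiver is held — but (h) sets (g) aside: (h) operates against (g): the record's age is 28 years, meeting the 24 years threshold. (i) is engaged (the qualifying period is 220 days, less than the 250 days limit), but is overridden by (j): (j) operates against (i): the baseline figure is 108, under the 114 limit. (a) remains available.
Exception (b) fails — there is no Standing Clearance in force.
Exception (c) is satisfied on its face — a current General Notice is held; assessed value is $334,000, meeting the $330,500 threshold; the compliance score is 28 points, under the 40 points limit. But applying paragraph (l): (l) operates — a current Annual Approval is held. So (c) is unavailable.
Exception (d) is satisfied on its face — a current Standing Exemption Letter is held; the contract file names a confidential informant. But: (m) operates against (d): the registered capacity is 4,410 units, meeting the 4,350 units threshold. (n), which would lift (m), is not engaged — Ines is not the subject of the contract file. Exception (d) does not apply.

No — exception (a) applies; the Ostavia Housing Agency is not required to disclose the contract file.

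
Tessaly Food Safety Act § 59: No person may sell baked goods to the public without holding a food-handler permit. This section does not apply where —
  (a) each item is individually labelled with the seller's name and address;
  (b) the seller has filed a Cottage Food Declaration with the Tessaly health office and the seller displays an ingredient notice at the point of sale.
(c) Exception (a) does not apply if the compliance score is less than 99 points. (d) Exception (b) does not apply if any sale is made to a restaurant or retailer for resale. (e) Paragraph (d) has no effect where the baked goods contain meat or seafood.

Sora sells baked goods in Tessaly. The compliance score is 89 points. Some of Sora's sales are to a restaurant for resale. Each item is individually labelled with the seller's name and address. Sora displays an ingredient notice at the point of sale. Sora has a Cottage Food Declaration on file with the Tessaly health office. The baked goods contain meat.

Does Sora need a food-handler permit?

All of (a)'s requirements are met (items are individually labelled). However, paragraph (c) must be considered: (c) operates against (a): the compliance score is 89 points, less than the 99 points limit. So (a) is unavailable.
Exception (b): a Cottage Food Declaration is on file; an ingredient notice is displayed — every condition holds. Considering the limiting provisions: (d) would limit (b) — some sales are to a restaurant for resale — but (e) sets (d) aside: (e) applies — the baked goods contain meat. So (b) applies.

No — exception (b) applies; Sora is not required to hold a food-handler permit.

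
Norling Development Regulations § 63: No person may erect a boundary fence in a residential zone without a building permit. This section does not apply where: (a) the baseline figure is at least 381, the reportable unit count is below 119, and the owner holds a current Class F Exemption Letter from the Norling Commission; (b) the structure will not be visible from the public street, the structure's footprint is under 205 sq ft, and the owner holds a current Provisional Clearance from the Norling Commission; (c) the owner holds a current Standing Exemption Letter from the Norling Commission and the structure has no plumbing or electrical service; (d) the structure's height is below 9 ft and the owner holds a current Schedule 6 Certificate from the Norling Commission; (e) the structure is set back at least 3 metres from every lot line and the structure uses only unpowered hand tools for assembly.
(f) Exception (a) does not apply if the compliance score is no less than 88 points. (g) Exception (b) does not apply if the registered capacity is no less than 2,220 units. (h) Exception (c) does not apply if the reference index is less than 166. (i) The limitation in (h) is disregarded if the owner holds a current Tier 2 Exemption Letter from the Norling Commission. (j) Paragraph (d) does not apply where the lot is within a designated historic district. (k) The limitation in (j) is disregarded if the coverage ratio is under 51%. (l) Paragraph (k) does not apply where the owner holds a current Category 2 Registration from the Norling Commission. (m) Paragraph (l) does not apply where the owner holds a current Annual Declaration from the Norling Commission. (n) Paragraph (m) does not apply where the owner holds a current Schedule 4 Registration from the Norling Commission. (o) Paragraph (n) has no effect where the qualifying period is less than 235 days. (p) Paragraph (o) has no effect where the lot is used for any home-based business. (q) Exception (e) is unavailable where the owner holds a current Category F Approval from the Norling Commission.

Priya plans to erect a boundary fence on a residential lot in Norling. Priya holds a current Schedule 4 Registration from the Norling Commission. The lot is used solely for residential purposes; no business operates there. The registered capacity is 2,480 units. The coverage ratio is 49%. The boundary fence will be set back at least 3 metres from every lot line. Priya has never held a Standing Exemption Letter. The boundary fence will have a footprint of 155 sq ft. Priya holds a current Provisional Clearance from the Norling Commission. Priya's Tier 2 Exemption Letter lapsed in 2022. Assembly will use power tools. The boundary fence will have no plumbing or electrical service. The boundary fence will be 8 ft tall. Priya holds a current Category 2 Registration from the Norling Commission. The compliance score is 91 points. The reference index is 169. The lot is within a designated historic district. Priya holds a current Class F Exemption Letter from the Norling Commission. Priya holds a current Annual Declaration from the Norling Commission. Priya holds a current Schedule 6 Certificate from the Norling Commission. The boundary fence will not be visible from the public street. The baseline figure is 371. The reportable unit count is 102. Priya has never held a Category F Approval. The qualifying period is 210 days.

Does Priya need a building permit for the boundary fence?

Exception (a) does not apply: the baseline figure is 371, short of 381.
Exception (b)'s conditions are all satisfied: the structure will not be visible from the street; the structure's footprint is 155 sq ft, under the 205 sq ft limit; a current Provisional Clearance is held. But: (g) operates — the registered capacity is 2,480 units, meeting the 2,220 units threshold. So (b) is unavailable.
Exception (c) fails — the Standing Exemption Letter is not current.
All of (d)'s requirements are met (the structure's height is 8 ft, below the 9 ft limit; a current Schedule 6 Certificate is held). Applying paragraphs (j)–(p): (j) is engaged (the lot is in a historic district), but is overridden by (k): (k) operates against (j): the coverage ratio is 49%, under the 51% limit. (l) is triggered (a current Category 2 Registration is held), but yields to (m): (m) operates — a current Annual Declaration is held. (n) is triggered (a current Schedule 4 Registration is held), but is set aside by (o): (o) operates — the qualifying period is 210 days, less than the 235 days limit. (p) does not operate here (the lot is solely residential), so (o) stands. Exception (d) stands.
Exception (e) requires that the structure uses only unpowered hand tools for assembly; but assembly uses power tools, so (e) is unavailable.

No — exception (d) applies; Priya does not need a building permit.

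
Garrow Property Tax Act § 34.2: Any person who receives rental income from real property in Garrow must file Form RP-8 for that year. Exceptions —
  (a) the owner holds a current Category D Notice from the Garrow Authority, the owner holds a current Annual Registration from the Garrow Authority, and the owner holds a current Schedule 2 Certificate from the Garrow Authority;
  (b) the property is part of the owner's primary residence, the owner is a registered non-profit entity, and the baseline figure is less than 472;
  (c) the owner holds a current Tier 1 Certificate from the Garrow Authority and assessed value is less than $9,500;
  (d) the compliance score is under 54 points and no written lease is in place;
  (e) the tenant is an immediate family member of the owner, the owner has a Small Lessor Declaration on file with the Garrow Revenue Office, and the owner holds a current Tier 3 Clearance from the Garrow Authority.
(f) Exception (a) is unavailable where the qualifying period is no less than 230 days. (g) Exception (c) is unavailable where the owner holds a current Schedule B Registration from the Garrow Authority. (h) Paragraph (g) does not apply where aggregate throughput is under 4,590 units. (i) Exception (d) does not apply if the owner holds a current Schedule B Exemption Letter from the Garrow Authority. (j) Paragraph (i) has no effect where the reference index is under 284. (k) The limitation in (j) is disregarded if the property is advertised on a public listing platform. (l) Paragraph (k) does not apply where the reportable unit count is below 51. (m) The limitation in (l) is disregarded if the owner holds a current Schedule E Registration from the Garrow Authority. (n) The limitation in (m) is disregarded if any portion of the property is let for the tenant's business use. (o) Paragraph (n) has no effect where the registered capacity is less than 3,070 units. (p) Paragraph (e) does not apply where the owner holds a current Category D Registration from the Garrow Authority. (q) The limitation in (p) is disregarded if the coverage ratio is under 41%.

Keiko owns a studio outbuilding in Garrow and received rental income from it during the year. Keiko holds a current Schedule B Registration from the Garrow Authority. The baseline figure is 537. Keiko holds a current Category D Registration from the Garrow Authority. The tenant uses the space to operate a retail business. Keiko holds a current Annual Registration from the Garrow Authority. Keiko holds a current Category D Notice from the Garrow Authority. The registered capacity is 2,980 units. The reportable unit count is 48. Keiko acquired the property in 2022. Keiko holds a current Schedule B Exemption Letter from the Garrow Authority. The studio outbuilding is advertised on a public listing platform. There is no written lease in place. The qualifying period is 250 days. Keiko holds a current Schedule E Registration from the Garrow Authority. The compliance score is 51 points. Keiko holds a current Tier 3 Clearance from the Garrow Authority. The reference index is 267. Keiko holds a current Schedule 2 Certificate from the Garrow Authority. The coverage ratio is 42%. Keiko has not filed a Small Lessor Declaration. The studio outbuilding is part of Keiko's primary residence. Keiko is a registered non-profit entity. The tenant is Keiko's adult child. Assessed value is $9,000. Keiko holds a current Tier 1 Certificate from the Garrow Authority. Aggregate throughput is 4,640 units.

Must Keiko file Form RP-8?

Exception (a) is satisfied on its face — a current Category D Notice is held; a current Annual Registration is held; a current Schedule 2 Certificate is held. But applying paragraph (f): (f) operates against (a): the qualifying period is 250 days, meeting the 230 days threshold. Exception (a) does not apply.
Exception (b) does not apply: the baseline figure is 537, not less than 472.
Exception (c) is satisfied on its face — a current Tier 1 Certificate is held; assessed value is $9,000, less than the $9,500 limit. But applying paragraphs (g)–(h): (g) operates against (c): a current Schedule B Registration is held. (h) is not triggered (aggregate throughput is 4,640 units, not under 4,590 units), so (g) stands. Exception (c) does not apply.
Exception (d) is satisfied on its face — the compliance score is 51 points, under the 54 points limit; there is no written lease. Turning to paragraphs (i)–(o): (i) operates against (d): a current Schedule B Exemption Letter is held. (j) would limit (i) — the reference index is 267, under the 284 limit — but (k) sets (j) aside: (k) applies — the property is publicly advertised. (l) applies (the reportable unit count is 48, below the 51 limit), but is itself disapplied by (m): (m) is engaged — a current Schedule E Registration is held. (n) would limit (m) — the space is let for business use — but (o) sets (n) aside: (o) operates against (n): the registered capacity is 2,980 units, less than the 3,070 units limit. So (d) is unavailable.
Exception (e) fails — no Small Lessor Declaration is on file.
No exception displaces § 34.2.

Yes — Keiko must file Form RP-8.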